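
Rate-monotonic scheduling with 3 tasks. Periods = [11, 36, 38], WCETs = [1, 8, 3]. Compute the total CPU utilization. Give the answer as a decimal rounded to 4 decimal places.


Compute individual utilizations (exact fractions):
  Task 1: C/T = 1/11 (approx. 0.0909)
  Task 2: C/T = 8/36 = 2/9 (approx. 0.2222)
  Task 3: C/T = 3/38 (approx. 0.0789)
Total utilization U = 1/11 + 2/9 + 3/38 = 1475/3762
Rounded to 4 decimal places: U = 0.3921
RM (Liu & Layland) bound for 3 tasks = 0.779763; compare with U = 1475/3762 (approx. 0.392079)
U <= bound, so schedulable by RM sufficient condition.

0.3921


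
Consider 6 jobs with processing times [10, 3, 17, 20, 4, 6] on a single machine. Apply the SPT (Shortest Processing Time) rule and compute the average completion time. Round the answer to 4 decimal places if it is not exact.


Sort jobs by processing time (SPT order): [3, 4, 6, 10, 17, 20]
Compute completion times sequentially:
  Job 1: processing = 3, completes at 3
  Job 2: processing = 4, completes at 7
  Job 3: processing = 6, completes at 13
  Job 4: processing = 10, completes at 23
  Job 5: processing = 17, completes at 40
  Job 6: processing = 20, completes at 60
Sum of completion times = 146
Average completion time = 146/6 = 24.3333

24.3333


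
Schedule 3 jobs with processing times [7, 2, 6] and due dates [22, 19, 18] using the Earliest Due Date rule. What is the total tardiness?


Sort by due date (EDD order): [(6, 18), (2, 19), (7, 22)]
Compute completion times and tardiness:
  Job 1: p=6, d=18, C=6, tardiness=max(0,6-18)=0
  Job 2: p=2, d=19, C=8, tardiness=max(0,8-19)=0
  Job 3: p=7, d=22, C=15, tardiness=max(0,15-22)=0
Total tardiness = 0

0


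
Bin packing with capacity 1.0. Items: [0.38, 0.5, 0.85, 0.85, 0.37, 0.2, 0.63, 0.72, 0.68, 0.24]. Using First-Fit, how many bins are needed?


Place items sequentially using First-Fit:
  Item 0.38 -> new Bin 1
  Item 0.5 -> Bin 1 (now 0.88)
  Item 0.85 -> new Bin 2
  Item 0.85 -> new Bin 3
  Item 0.37 -> new Bin 4
  Item 0.2 -> Bin 4 (now 0.57)
  Item 0.63 -> new Bin 5
  Item 0.72 -> new Bin 6
  Item 0.68 -> new Bin 7
  Item 0.24 -> Bin 4 (now 0.81)
Total bins used = 7

7


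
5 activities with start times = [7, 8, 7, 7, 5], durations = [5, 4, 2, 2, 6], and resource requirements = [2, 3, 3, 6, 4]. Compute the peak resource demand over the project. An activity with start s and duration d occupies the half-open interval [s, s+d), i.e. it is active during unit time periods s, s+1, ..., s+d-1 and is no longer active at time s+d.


Each activity i is active on [start_i, start_i + duration_i).
Compute total resource usage per time slot:
  t=0: active resources = [], total = 0
  t=1: active resources = [], total = 0
  t=2: active resources = [], total = 0
  t=3: active resources = [], total = 0
  t=4: active resources = [], total = 0
  t=5: active resources = [4], total = 4
  t=6: active resources = [4], total = 4
  t=7: active resources = [2, 3, 6, 4], total = 15
  t=8: active resources = [2, 3, 3, 6, 4], total = 18
  t=9: active resources = [2, 3, 4], total = 9
  t=10: active resources = [2, 3, 4], total = 9
  t=11: active resources = [2, 3], total = 5
Peak resource demand = 18

18


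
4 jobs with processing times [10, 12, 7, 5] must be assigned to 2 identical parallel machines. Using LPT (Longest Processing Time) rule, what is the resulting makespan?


Sort jobs in decreasing order (LPT): [12, 10, 7, 5]
Assign each job to the least loaded machine:
  Machine 1: jobs [12, 5], load = 17
  Machine 2: jobs [10, 7], load = 17
Makespan = max load = 17

17


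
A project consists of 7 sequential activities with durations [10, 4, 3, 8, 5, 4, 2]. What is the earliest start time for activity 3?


Activity 3 starts after activities 1 through 2 complete.
Predecessor durations: [10, 4]
ES = 10 + 4 = 14

14


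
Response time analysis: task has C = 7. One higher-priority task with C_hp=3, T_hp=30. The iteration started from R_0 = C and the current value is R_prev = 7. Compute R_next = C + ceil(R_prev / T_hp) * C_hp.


R_next = C + ceil(R_prev / T_hp) * C_hp
ceil(7 / 30) = ceil(0.2333) = 1
Interference = 1 * 3 = 3
R_next = 7 + 3 = 10

10


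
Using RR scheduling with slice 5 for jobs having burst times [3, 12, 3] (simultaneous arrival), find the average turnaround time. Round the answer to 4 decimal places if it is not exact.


Time quantum = 5
Execution trace:
  J1 runs 3 units, time = 3
  J2 runs 5 units, time = 8
  J3 runs 3 units, time = 11
  J2 runs 5 units, time = 16
  J2 runs 2 units, time = 18
Finish times: [3, 18, 11]
Average turnaround = 32/3 = 10.6667

10.6667


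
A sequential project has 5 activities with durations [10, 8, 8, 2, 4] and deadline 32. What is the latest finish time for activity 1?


LF(activity 1) = deadline - sum of successor durations
Successors: activities 2 through 5 with durations [8, 8, 2, 4]
Sum of successor durations = 22
LF = 32 - 22 = 10

10


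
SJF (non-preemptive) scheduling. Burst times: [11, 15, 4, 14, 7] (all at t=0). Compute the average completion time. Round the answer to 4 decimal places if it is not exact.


SJF order (ascending): [4, 7, 11, 14, 15]
Completion times:
  Job 1: burst=4, C=4
  Job 2: burst=7, C=11
  Job 3: burst=11, C=22
  Job 4: burst=14, C=36
  Job 5: burst=15, C=51
Average completion = 124/5 = 24.8

24.8


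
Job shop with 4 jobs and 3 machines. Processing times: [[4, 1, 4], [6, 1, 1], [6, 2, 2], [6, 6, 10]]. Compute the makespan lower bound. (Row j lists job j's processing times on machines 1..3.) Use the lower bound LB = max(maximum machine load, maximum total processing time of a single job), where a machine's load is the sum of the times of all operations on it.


Machine loads:
  Machine 1: 4 + 6 + 6 + 6 = 22
  Machine 2: 1 + 1 + 2 + 6 = 10
  Machine 3: 4 + 1 + 2 + 10 = 17
Max machine load = 22
Job totals:
  Job 1: 9
  Job 2: 8
  Job 3: 10
  Job 4: 22
Max job total = 22
Lower bound = max(22, 22) = 22

22


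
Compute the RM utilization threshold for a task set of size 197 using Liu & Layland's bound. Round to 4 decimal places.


Compute 2^(1/197) = 1.0035247108
Subtract 1: 1.0035247108 - 1 = 0.0035247108
Multiply by n: 197 * 0.0035247108 = 0.6943680276
Round to 4 dp: 0.6944

0.6944


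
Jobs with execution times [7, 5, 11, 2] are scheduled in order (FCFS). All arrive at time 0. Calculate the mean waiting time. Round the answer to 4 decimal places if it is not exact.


FCFS order (as given): [7, 5, 11, 2]
Waiting times:
  Job 1: wait = 0
  Job 2: wait = 7
  Job 3: wait = 12
  Job 4: wait = 23
Sum of waiting times = 42
Average waiting time = 42/4 = 10.5

10.5


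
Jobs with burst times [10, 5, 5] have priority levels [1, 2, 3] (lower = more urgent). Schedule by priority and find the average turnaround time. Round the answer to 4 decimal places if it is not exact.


Sort by priority (ascending = highest first):
Order: [(1, 10), (2, 5), (3, 5)]
Completion times:
  Priority 1, burst=10, C=10
  Priority 2, burst=5, C=15
  Priority 3, burst=5, C=20
Average turnaround = 45/3 = 15.0

15.0


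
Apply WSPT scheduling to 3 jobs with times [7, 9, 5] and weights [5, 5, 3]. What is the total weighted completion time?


Compute p/w ratios and sort ascending (WSPT): [(7, 5), (5, 3), (9, 5)]
Compute weighted completion times:
  Job (p=7,w=5): C=7, w*C=5*7=35
  Job (p=5,w=3): C=12, w*C=3*12=36
  Job (p=9,w=5): C=21, w*C=5*21=105
Total weighted completion time = 176

176


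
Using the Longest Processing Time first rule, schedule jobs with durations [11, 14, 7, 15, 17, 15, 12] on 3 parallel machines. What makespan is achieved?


Sort jobs in decreasing order (LPT): [17, 15, 15, 14, 12, 11, 7]
Assign each job to the least loaded machine:
  Machine 1: jobs [17, 11], load = 28
  Machine 2: jobs [15, 14], load = 29
  Machine 3: jobs [15, 12, 7], load = 34
Makespan = max load = 34

34


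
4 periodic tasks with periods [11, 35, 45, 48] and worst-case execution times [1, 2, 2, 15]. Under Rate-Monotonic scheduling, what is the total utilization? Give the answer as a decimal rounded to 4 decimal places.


Compute individual utilizations (exact fractions):
  Task 1: C/T = 1/11 (approx. 0.0909)
  Task 2: C/T = 2/35 (approx. 0.0571)
  Task 3: C/T = 2/45 (approx. 0.0444)
  Task 4: C/T = 15/48 = 5/16 (approx. 0.3125)
Total utilization U = 1/11 + 2/35 + 2/45 + 5/16 = 27997/55440
Rounded to 4 decimal places: U = 0.5050
RM (Liu & Layland) bound for 4 tasks = 0.756828; compare with U = 27997/55440 (approx. 0.504996)
U <= bound, so schedulable by RM sufficient condition.

0.5050


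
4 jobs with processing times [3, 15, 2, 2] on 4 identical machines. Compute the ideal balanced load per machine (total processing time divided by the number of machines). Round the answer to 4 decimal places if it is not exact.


Total processing time = 3 + 15 + 2 + 2 = 22
Number of machines = 4
Ideal balanced load = 22 / 4 = 5.5

5.5


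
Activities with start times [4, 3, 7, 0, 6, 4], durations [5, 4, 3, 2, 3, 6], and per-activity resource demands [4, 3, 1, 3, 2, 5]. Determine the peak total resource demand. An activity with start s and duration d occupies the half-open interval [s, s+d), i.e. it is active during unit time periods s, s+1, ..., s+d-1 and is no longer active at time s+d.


Each activity i is active on [start_i, start_i + duration_i).
Compute total resource usage per time slot:
  t=0: active resources = [3], total = 3
  t=1: active resources = [3], total = 3
  t=2: active resources = [], total = 0
  t=3: active resources = [3], total = 3
  t=4: active resources = [4, 3, 5], total = 12
  t=5: active resources = [4, 3, 5], total = 12
  t=6: active resources = [4, 3, 2, 5], total = 14
  t=7: active resources = [4, 1, 2, 5], total = 12
  t=8: active resources = [4, 1, 2, 5], total = 12
  t=9: active resources = [1, 5], total = 6
Peak resource demand = 14

14


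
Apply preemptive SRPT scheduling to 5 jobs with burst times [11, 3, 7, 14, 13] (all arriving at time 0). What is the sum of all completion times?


Since all jobs arrive at t=0, SRPT equals SPT ordering.
SPT order: [3, 7, 11, 13, 14]
Completion times:
  Job 1: p=3, C=3
  Job 2: p=7, C=10
  Job 3: p=11, C=21
  Job 4: p=13, C=34
  Job 5: p=14, C=48
Total completion time = 3 + 10 + 21 + 34 + 48 = 116

116


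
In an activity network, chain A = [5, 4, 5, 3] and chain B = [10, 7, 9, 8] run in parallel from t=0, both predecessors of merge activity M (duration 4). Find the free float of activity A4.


ES(A4) = sum of predecessors on chain A = 14
EF(A4) = ES + duration = 14 + 3 = 17
Successor of A4 is M. ES(M) = max(sum(A), sum(B)) = max(17, 34) = 34
Free float = ES(successor) - EF(current) = 34 - 17 = 17

17


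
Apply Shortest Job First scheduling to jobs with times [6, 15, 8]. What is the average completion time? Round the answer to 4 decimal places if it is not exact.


SJF order (ascending): [6, 8, 15]
Completion times:
  Job 1: burst=6, C=6
  Job 2: burst=8, C=14
  Job 3: burst=15, C=29
Average completion = 49/3 = 16.3333

16.3333


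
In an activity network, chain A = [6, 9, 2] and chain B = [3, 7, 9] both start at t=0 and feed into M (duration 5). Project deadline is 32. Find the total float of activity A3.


Forward pass: ES(A3) = sum of predecessors on chain A = 15
EF = ES + duration = 15 + 2 = 17
Backward pass: LF(M) = deadline = 32; LS(M) = 32 - 5 = 27
LF(A3) = LS(M) - sum(successors on chain A) = 27 - 0 = 27
LS = LF - duration = 27 - 2 = 25
Total float = LS - ES = 25 - 15 = 10

10


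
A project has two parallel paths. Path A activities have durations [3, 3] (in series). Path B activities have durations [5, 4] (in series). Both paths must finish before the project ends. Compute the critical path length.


Path A total = 3 + 3 = 6
Path B total = 5 + 4 = 9
Critical path = longest path = max(6, 9) = 9

9


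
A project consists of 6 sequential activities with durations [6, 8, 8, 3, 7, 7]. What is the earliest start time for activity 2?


Activity 2 starts after activities 1 through 1 complete.
Predecessor durations: [6]
ES = 6 = 6

6


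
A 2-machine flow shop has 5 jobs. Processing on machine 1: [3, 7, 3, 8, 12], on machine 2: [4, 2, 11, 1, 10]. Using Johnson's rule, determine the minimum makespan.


Apply Johnson's rule:
  Group 1 (a <= b): [(1, 3, 4), (3, 3, 11)]
  Group 2 (a > b): [(5, 12, 10), (2, 7, 2), (4, 8, 1)]
Optimal job order: [1, 3, 5, 2, 4]
Schedule:
  Job 1: M1 done at 3, M2 done at 7
  Job 3: M1 done at 6, M2 done at 18
  Job 5: M1 done at 18, M2 done at 28
  Job 2: M1 done at 25, M2 done at 30
  Job 4: M1 done at 33, M2 done at 34
Makespan = 34

34


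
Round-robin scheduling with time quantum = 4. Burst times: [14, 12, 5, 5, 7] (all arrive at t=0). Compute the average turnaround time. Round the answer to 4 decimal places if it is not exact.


Time quantum = 4
Execution trace:
  J1 runs 4 units, time = 4
  J2 runs 4 units, time = 8
  J3 runs 4 units, time = 12
  J4 runs 4 units, time = 16
  J5 runs 4 units, time = 20
  J1 runs 4 units, time = 24
  J2 runs 4 units, time = 28
  J3 runs 1 units, time = 29
  J4 runs 1 units, time = 30
  J5 runs 3 units, time = 33
  J1 runs 4 units, time = 37
  J2 runs 4 units, time = 41
  J1 runs 2 units, time = 43
Finish times: [43, 41, 29, 30, 33]
Average turnaround = 176/5 = 35.2

35.2


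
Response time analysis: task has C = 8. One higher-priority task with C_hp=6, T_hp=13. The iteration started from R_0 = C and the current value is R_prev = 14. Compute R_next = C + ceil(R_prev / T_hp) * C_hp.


R_next = C + ceil(R_prev / T_hp) * C_hp
ceil(14 / 13) = ceil(1.0769) = 2
Interference = 2 * 6 = 12
R_next = 8 + 12 = 20

20


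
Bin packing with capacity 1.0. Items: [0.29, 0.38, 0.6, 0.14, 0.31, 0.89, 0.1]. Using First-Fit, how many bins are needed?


Place items sequentially using First-Fit:
  Item 0.29 -> new Bin 1
  Item 0.38 -> Bin 1 (now 0.67)
  Item 0.6 -> new Bin 2
  Item 0.14 -> Bin 1 (now 0.81)
  Item 0.31 -> Bin 2 (now 0.91)
  Item 0.89 -> new Bin 3
  Item 0.1 -> Bin 1 (now 0.91)
Total bins used = 3

3


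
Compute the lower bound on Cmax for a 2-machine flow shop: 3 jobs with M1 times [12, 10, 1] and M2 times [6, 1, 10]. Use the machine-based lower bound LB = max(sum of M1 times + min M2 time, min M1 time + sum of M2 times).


LB1 = sum(M1 times) + min(M2 times) = 23 + 1 = 24
LB2 = min(M1 times) + sum(M2 times) = 1 + 17 = 18
Lower bound = max(LB1, LB2) = max(24, 18) = 24

24


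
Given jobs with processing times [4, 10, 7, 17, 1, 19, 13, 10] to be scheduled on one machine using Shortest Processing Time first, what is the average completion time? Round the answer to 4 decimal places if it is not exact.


Sort jobs by processing time (SPT order): [1, 4, 7, 10, 10, 13, 17, 19]
Compute completion times sequentially:
  Job 1: processing = 1, completes at 1
  Job 2: processing = 4, completes at 5
  Job 3: processing = 7, completes at 12
  Job 4: processing = 10, completes at 22
  Job 5: processing = 10, completes at 32
  Job 6: processing = 13, completes at 45
  Job 7: processing = 17, completes at 62
  Job 8: processing = 19, completes at 81
Sum of completion times = 260
Average completion time = 260/8 = 32.5

32.5


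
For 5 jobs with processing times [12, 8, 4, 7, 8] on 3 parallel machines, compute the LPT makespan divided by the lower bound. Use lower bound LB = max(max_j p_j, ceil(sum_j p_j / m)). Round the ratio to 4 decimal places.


LPT order: [12, 8, 8, 7, 4]
Machine loads after assignment: [12, 15, 12]
LPT makespan = 15
Lower bound = max(max_job, ceil(total/3)) = max(12, 13) = 13
Ratio = 15 / 13 = 1.1538

1.1538


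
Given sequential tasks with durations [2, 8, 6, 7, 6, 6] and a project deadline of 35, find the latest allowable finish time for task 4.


LF(activity 4) = deadline - sum of successor durations
Successors: activities 5 through 6 with durations [6, 6]
Sum of successor durations = 12
LF = 35 - 12 = 23

23


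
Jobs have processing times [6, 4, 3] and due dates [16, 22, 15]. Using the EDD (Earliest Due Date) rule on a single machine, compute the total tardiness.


Sort by due date (EDD order): [(3, 15), (6, 16), (4, 22)]
Compute completion times and tardiness:
  Job 1: p=3, d=15, C=3, tardiness=max(0,3-15)=0
  Job 2: p=6, d=16, C=9, tardiness=max(0,9-16)=0
  Job 3: p=4, d=22, C=13, tardiness=max(0,13-22)=0
Total tardiness = 0

0


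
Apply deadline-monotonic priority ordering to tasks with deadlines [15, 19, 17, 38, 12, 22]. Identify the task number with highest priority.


Sort tasks by relative deadline (ascending):
  Task 5: deadline = 12
  Task 1: deadline = 15
  Task 3: deadline = 17
  Task 2: deadline = 19
  Task 6: deadline = 22
  Task 4: deadline = 38
Priority order (highest first): [5, 1, 3, 2, 6, 4]
Highest priority task = 5

5


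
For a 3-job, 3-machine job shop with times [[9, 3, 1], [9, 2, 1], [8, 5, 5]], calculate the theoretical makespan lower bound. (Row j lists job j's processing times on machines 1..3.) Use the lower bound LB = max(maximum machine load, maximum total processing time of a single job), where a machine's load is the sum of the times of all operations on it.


Machine loads:
  Machine 1: 9 + 9 + 8 = 26
  Machine 2: 3 + 2 + 5 = 10
  Machine 3: 1 + 1 + 5 = 7
Max machine load = 26
Job totals:
  Job 1: 13
  Job 2: 12
  Job 3: 18
Max job total = 18
Lower bound = max(26, 18) = 26

26


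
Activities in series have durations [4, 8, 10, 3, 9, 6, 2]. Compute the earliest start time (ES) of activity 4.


Activity 4 starts after activities 1 through 3 complete.
Predecessor durations: [4, 8, 10]
ES = 4 + 8 + 10 = 22

22


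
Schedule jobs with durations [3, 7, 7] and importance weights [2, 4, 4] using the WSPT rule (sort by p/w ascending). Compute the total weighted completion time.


Compute p/w ratios and sort ascending (WSPT): [(3, 2), (7, 4), (7, 4)]
Compute weighted completion times:
  Job (p=3,w=2): C=3, w*C=2*3=6
  Job (p=7,w=4): C=10, w*C=4*10=40
  Job (p=7,w=4): C=17, w*C=4*17=68
Total weighted completion time = 114

114


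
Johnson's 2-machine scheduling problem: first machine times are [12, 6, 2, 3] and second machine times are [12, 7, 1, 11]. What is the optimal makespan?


Apply Johnson's rule:
  Group 1 (a <= b): [(4, 3, 11), (2, 6, 7), (1, 12, 12)]
  Group 2 (a > b): [(3, 2, 1)]
Optimal job order: [4, 2, 1, 3]
Schedule:
  Job 4: M1 done at 3, M2 done at 14
  Job 2: M1 done at 9, M2 done at 21
  Job 1: M1 done at 21, M2 done at 33
  Job 3: M1 done at 23, M2 done at 34
Makespan = 34

34


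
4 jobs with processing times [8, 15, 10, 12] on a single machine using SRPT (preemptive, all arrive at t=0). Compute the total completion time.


Since all jobs arrive at t=0, SRPT equals SPT ordering.
SPT order: [8, 10, 12, 15]
Completion times:
  Job 1: p=8, C=8
  Job 2: p=10, C=18
  Job 3: p=12, C=30
  Job 4: p=15, C=45
Total completion time = 8 + 18 + 30 + 45 = 101

101


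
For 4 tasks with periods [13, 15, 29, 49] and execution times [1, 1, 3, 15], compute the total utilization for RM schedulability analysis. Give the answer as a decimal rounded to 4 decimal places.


Compute individual utilizations (exact fractions):
  Task 1: C/T = 1/13 (approx. 0.0769)
  Task 2: C/T = 1/15 (approx. 0.0667)
  Task 3: C/T = 3/29 (approx. 0.1034)
  Task 4: C/T = 15/49 (approx. 0.3061)
Total utilization U = 1/13 + 1/15 + 3/29 + 15/49 = 153278/277095
Rounded to 4 decimal places: U = 0.5532
RM (Liu & Layland) bound for 4 tasks = 0.756828; compare with U = 153278/277095 (approx. 0.553160)
U <= bound, so schedulable by RM sufficient condition.

0.5532


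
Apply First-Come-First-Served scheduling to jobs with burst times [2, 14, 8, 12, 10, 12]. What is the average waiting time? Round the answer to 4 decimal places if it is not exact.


FCFS order (as given): [2, 14, 8, 12, 10, 12]
Waiting times:
  Job 1: wait = 0
  Job 2: wait = 2
  Job 3: wait = 16
  Job 4: wait = 24
  Job 5: wait = 36
  Job 6: wait = 46
Sum of waiting times = 124
Average waiting time = 124/6 = 20.6667

20.6667


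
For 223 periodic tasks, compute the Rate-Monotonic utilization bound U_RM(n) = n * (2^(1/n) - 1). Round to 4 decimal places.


Compute 2^(1/223) = 1.0031131190
Subtract 1: 1.0031131190 - 1 = 0.0031131190
Multiply by n: 223 * 0.0031131190 = 0.6942255370
Round to 4 dp: 0.6942

0.6942


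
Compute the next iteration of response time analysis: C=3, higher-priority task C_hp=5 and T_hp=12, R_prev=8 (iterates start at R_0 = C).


R_next = C + ceil(R_prev / T_hp) * C_hp
ceil(8 / 12) = ceil(0.6667) = 1
Interference = 1 * 5 = 5
R_next = 3 + 5 = 8
R_next = R_prev, so the iteration has converged (response time = 8).

8


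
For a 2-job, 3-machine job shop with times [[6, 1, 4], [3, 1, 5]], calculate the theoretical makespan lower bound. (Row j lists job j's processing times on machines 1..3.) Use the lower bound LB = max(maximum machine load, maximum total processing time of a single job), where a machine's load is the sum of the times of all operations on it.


Machine loads:
  Machine 1: 6 + 3 = 9
  Machine 2: 1 + 1 = 2
  Machine 3: 4 + 5 = 9
Max machine load = 9
Job totals:
  Job 1: 11
  Job 2: 9
Max job total = 11
Lower bound = max(9, 11) = 11

11


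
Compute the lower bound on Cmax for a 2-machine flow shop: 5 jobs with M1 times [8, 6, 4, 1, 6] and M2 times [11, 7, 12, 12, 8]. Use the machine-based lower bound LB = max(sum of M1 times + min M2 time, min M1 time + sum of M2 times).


LB1 = sum(M1 times) + min(M2 times) = 25 + 7 = 32
LB2 = min(M1 times) + sum(M2 times) = 1 + 50 = 51
Lower bound = max(LB1, LB2) = max(32, 51) = 51

51


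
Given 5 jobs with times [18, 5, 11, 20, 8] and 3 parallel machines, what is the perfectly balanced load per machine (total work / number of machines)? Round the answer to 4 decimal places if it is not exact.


Total processing time = 18 + 5 + 11 + 20 + 8 = 62
Number of machines = 3
Ideal balanced load = 62 / 3 = 20.6667

20.6667


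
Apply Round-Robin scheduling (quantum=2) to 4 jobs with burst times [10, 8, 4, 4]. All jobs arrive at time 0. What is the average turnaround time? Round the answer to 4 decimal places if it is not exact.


Time quantum = 2
Execution trace:
  J1 runs 2 units, time = 2
  J2 runs 2 units, time = 4
  J3 runs 2 units, time = 6
  J4 runs 2 units, time = 8
  J1 runs 2 units, time = 10
  J2 runs 2 units, time = 12
  J3 runs 2 units, time = 14
  J4 runs 2 units, time = 16
  J1 runs 2 units, time = 18
  J2 runs 2 units, time = 20
  J1 runs 2 units, time = 22
  J2 runs 2 units, time = 24
  J1 runs 2 units, time = 26
Finish times: [26, 24, 14, 16]
Average turnaround = 80/4 = 20.0

20.0


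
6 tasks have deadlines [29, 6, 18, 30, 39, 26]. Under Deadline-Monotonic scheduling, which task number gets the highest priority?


Sort tasks by relative deadline (ascending):
  Task 2: deadline = 6
  Task 3: deadline = 18
  Task 6: deadline = 26
  Task 1: deadline = 29
  Task 4: deadline = 30
  Task 5: deadline = 39
Priority order (highest first): [2, 3, 6, 1, 4, 5]
Highest priority task = 2

2


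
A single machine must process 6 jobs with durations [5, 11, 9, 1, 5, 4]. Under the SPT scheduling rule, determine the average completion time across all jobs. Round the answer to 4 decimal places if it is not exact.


Sort jobs by processing time (SPT order): [1, 4, 5, 5, 9, 11]
Compute completion times sequentially:
  Job 1: processing = 1, completes at 1
  Job 2: processing = 4, completes at 5
  Job 3: processing = 5, completes at 10
  Job 4: processing = 5, completes at 15
  Job 5: processing = 9, completes at 24
  Job 6: processing = 11, completes at 35
Sum of completion times = 90
Average completion time = 90/6 = 15.0

15.0


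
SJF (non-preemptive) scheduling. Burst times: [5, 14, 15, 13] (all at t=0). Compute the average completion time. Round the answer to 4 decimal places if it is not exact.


SJF order (ascending): [5, 13, 14, 15]
Completion times:
  Job 1: burst=5, C=5
  Job 2: burst=13, C=18
  Job 3: burst=14, C=32
  Job 4: burst=15, C=47
Average completion = 102/4 = 25.5

25.5


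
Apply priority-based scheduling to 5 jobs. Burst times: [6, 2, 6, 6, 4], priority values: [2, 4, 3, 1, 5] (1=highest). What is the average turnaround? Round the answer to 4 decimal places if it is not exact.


Sort by priority (ascending = highest first):
Order: [(1, 6), (2, 6), (3, 6), (4, 2), (5, 4)]
Completion times:
  Priority 1, burst=6, C=6
  Priority 2, burst=6, C=12
  Priority 3, burst=6, C=18
  Priority 4, burst=2, C=20
  Priority 5, burst=4, C=24
Average turnaround = 80/5 = 16.0

16.0


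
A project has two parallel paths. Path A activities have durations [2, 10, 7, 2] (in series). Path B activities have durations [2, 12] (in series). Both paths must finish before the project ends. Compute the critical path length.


Path A total = 2 + 10 + 7 + 2 = 21
Path B total = 2 + 12 = 14
Critical path = longest path = max(21, 14) = 21

21


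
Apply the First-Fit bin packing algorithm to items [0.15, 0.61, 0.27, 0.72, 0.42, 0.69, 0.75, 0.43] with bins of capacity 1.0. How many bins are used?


Place items sequentially using First-Fit:
  Item 0.15 -> new Bin 1
  Item 0.61 -> Bin 1 (now 0.76)
  Item 0.27 -> new Bin 2
  Item 0.72 -> Bin 2 (now 0.99)
  Item 0.42 -> new Bin 3
  Item 0.69 -> new Bin 4
  Item 0.75 -> new Bin 5
  Item 0.43 -> Bin 3 (now 0.85)
Total bins used = 5

5


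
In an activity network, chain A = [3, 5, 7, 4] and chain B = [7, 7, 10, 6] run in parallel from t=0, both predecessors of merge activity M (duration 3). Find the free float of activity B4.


ES(B4) = sum of predecessors on chain B = 24
EF(B4) = ES + duration = 24 + 6 = 30
Successor of B4 is M. ES(M) = max(sum(A), sum(B)) = max(19, 30) = 30
Free float = ES(successor) - EF(current) = 30 - 30 = 0

0


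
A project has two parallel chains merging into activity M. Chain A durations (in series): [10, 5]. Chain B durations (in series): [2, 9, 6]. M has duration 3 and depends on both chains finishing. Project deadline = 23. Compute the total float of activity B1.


Forward pass: ES(B1) = sum of predecessors on chain B = 0
EF = ES + duration = 0 + 2 = 2
Backward pass: LF(M) = deadline = 23; LS(M) = 23 - 3 = 20
LF(B1) = LS(M) - sum(successors on chain B) = 20 - 15 = 5
LS = LF - duration = 5 - 2 = 3
Total float = LS - ES = 3 - 0 = 3

3


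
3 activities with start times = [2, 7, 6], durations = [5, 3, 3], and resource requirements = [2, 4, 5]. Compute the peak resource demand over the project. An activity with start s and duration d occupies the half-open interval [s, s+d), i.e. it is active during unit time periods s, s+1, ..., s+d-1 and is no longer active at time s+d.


Each activity i is active on [start_i, start_i + duration_i).
Compute total resource usage per time slot:
  t=0: active resources = [], total = 0
  t=1: active resources = [], total = 0
  t=2: active resources = [2], total = 2
  t=3: active resources = [2], total = 2
  t=4: active resources = [2], total = 2
  t=5: active resources = [2], total = 2
  t=6: active resources = [2, 5], total = 7
  t=7: active resources = [4, 5], total = 9
  t=8: active resources = [4, 5], total = 9
  t=9: active resources = [4], total = 4
Peak resource demand = 9

9


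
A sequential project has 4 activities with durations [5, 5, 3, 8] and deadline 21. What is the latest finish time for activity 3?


LF(activity 3) = deadline - sum of successor durations
Successors: activities 4 through 4 with durations [8]
Sum of successor durations = 8
LF = 21 - 8 = 13

13


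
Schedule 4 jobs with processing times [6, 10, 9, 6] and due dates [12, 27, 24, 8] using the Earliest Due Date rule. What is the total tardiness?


Sort by due date (EDD order): [(6, 8), (6, 12), (9, 24), (10, 27)]
Compute completion times and tardiness:
  Job 1: p=6, d=8, C=6, tardiness=max(0,6-8)=0
  Job 2: p=6, d=12, C=12, tardiness=max(0,12-12)=0
  Job 3: p=9, d=24, C=21, tardiness=max(0,21-24)=0
  Job 4: p=10, d=27, C=31, tardiness=max(0,31-27)=4
Total tardiness = 4

4


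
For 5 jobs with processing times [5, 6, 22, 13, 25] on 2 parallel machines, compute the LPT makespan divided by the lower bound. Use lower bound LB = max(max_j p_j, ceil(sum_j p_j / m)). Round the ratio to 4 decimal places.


LPT order: [25, 22, 13, 6, 5]
Machine loads after assignment: [36, 35]
LPT makespan = 36
Lower bound = max(max_job, ceil(total/2)) = max(25, 36) = 36
Ratio = 36 / 36 = 1.0

1.0


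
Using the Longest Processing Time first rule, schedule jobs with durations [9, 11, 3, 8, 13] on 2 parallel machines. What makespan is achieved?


Sort jobs in decreasing order (LPT): [13, 11, 9, 8, 3]
Assign each job to the least loaded machine:
  Machine 1: jobs [13, 8], load = 21
  Machine 2: jobs [11, 9, 3], load = 23
Makespan = max load = 23

23


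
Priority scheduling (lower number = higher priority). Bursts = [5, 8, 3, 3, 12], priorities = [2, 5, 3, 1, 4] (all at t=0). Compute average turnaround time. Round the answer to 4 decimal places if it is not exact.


Sort by priority (ascending = highest first):
Order: [(1, 3), (2, 5), (3, 3), (4, 12), (5, 8)]
Completion times:
  Priority 1, burst=3, C=3
  Priority 2, burst=5, C=8
  Priority 3, burst=3, C=11
  Priority 4, burst=12, C=23
  Priority 5, burst=8, C=31
Average turnaround = 76/5 = 15.2

15.2


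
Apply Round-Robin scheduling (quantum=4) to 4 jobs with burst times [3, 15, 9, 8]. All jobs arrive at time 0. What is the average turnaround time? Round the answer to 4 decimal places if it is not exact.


Time quantum = 4
Execution trace:
  J1 runs 3 units, time = 3
  J2 runs 4 units, time = 7
  J3 runs 4 units, time = 11
  J4 runs 4 units, time = 15
  J2 runs 4 units, time = 19
  J3 runs 4 units, time = 23
  J4 runs 4 units, time = 27
  J2 runs 4 units, time = 31
  J3 runs 1 units, time = 32
  J2 runs 3 units, time = 35
Finish times: [3, 35, 32, 27]
Average turnaround = 97/4 = 24.25

24.25


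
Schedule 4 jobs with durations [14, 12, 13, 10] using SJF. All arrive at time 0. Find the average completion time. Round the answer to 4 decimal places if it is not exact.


SJF order (ascending): [10, 12, 13, 14]
Completion times:
  Job 1: burst=10, C=10
  Job 2: burst=12, C=22
  Job 3: burst=13, C=35
  Job 4: burst=14, C=49
Average completion = 116/4 = 29.0

29.0


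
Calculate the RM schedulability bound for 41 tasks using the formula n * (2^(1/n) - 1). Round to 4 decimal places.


Compute 2^(1/41) = 1.0170497444
Subtract 1: 1.0170497444 - 1 = 0.0170497444
Multiply by n: 41 * 0.0170497444 = 0.6990395204
Round to 4 dp: 0.6990

0.6990


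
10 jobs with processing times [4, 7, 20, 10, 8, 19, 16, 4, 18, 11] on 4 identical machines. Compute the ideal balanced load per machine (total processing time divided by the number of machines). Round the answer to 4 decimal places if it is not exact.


Total processing time = 4 + 7 + 20 + 10 + 8 + 19 + 16 + 4 + 18 + 11 = 117
Number of machines = 4
Ideal balanced load = 117 / 4 = 29.25

29.25


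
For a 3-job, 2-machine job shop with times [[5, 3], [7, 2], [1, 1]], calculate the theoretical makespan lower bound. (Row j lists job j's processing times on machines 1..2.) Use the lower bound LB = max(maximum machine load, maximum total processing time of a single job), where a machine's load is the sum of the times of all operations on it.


Machine loads:
  Machine 1: 5 + 7 + 1 = 13
  Machine 2: 3 + 2 + 1 = 6
Max machine load = 13
Job totals:
  Job 1: 8
  Job 2: 9
  Job 3: 2
Max job total = 9
Lower bound = max(13, 9) = 13

13


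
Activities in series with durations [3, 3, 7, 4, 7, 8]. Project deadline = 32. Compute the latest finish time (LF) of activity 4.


LF(activity 4) = deadline - sum of successor durations
Successors: activities 5 through 6 with durations [7, 8]
Sum of successor durations = 15
LF = 32 - 15 = 17

17


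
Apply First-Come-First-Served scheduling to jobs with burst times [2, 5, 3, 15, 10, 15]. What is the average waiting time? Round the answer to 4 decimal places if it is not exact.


FCFS order (as given): [2, 5, 3, 15, 10, 15]
Waiting times:
  Job 1: wait = 0
  Job 2: wait = 2
  Job 3: wait = 7
  Job 4: wait = 10
  Job 5: wait = 25
  Job 6: wait = 35
Sum of waiting times = 79
Average waiting time = 79/6 = 13.1667

13.1667


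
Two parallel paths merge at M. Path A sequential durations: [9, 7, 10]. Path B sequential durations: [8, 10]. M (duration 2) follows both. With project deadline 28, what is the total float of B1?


Forward pass: ES(B1) = sum of predecessors on chain B = 0
EF = ES + duration = 0 + 8 = 8
Backward pass: LF(M) = deadline = 28; LS(M) = 28 - 2 = 26
LF(B1) = LS(M) - sum(successors on chain B) = 26 - 10 = 16
LS = LF - duration = 16 - 8 = 8
Total float = LS - ES = 8 - 0 = 8

8


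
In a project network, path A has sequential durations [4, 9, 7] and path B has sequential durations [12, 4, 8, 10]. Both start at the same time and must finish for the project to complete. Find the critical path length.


Path A total = 4 + 9 + 7 = 20
Path B total = 12 + 4 + 8 + 10 = 34
Critical path = longest path = max(20, 34) = 34

34


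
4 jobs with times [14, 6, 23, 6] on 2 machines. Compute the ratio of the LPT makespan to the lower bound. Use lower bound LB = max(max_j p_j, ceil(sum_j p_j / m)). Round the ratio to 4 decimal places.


LPT order: [23, 14, 6, 6]
Machine loads after assignment: [23, 26]
LPT makespan = 26
Lower bound = max(max_job, ceil(total/2)) = max(23, 25) = 25
Ratio = 26 / 25 = 1.04

1.04


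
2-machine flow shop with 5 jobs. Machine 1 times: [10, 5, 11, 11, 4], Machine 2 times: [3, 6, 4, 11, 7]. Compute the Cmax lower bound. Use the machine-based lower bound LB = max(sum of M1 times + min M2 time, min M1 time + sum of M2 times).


LB1 = sum(M1 times) + min(M2 times) = 41 + 3 = 44
LB2 = min(M1 times) + sum(M2 times) = 4 + 31 = 35
Lower bound = max(LB1, LB2) = max(44, 35) = 44

44


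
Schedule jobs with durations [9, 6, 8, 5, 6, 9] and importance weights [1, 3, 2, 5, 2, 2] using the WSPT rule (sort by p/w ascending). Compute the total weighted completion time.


Compute p/w ratios and sort ascending (WSPT): [(5, 5), (6, 3), (6, 2), (8, 2), (9, 2), (9, 1)]
Compute weighted completion times:
  Job (p=5,w=5): C=5, w*C=5*5=25
  Job (p=6,w=3): C=11, w*C=3*11=33
  Job (p=6,w=2): C=17, w*C=2*17=34
  Job (p=8,w=2): C=25, w*C=2*25=50
  Job (p=9,w=2): C=34, w*C=2*34=68
  Job (p=9,w=1): C=43, w*C=1*43=43
Total weighted completion time = 253

253


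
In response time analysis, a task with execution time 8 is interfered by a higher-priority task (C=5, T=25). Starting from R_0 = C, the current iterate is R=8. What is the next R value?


R_next = C + ceil(R_prev / T_hp) * C_hp
ceil(8 / 25) = ceil(0.32) = 1
Interference = 1 * 5 = 5
R_next = 8 + 5 = 13

13


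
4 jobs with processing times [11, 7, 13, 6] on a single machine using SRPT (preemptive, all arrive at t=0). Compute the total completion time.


Since all jobs arrive at t=0, SRPT equals SPT ordering.
SPT order: [6, 7, 11, 13]
Completion times:
  Job 1: p=6, C=6
  Job 2: p=7, C=13
  Job 3: p=11, C=24
  Job 4: p=13, C=37
Total completion time = 6 + 13 + 24 + 37 = 80

80


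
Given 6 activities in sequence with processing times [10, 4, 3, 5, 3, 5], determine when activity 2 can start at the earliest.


Activity 2 starts after activities 1 through 1 complete.
Predecessor durations: [10]
ES = 10 = 10

10


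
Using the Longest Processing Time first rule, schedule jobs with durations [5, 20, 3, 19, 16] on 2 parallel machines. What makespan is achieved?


Sort jobs in decreasing order (LPT): [20, 19, 16, 5, 3]
Assign each job to the least loaded machine:
  Machine 1: jobs [20, 5, 3], load = 28
  Machine 2: jobs [19, 16], load = 35
Makespan = max load = 35

35


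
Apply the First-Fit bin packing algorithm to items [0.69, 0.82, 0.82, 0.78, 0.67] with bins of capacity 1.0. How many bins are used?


Place items sequentially using First-Fit:
  Item 0.69 -> new Bin 1
  Item 0.82 -> new Bin 2
  Item 0.82 -> new Bin 3
  Item 0.78 -> new Bin 4
  Item 0.67 -> new Bin 5
Total bins used = 5

5


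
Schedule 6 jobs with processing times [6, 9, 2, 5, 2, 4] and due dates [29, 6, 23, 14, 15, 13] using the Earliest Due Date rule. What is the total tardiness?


Sort by due date (EDD order): [(9, 6), (4, 13), (5, 14), (2, 15), (2, 23), (6, 29)]
Compute completion times and tardiness:
  Job 1: p=9, d=6, C=9, tardiness=max(0,9-6)=3
  Job 2: p=4, d=13, C=13, tardiness=max(0,13-13)=0
  Job 3: p=5, d=14, C=18, tardiness=max(0,18-14)=4
  Job 4: p=2, d=15, C=20, tardiness=max(0,20-15)=5
  Job 5: p=2, d=23, C=22, tardiness=max(0,22-23)=0
  Job 6: p=6, d=29, C=28, tardiness=max(0,28-29)=0
Total tardiness = 12

12


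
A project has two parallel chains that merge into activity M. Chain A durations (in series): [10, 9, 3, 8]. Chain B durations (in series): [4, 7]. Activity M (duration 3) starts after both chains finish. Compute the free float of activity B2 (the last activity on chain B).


ES(B2) = sum of predecessors on chain B = 4
EF(B2) = ES + duration = 4 + 7 = 11
Successor of B2 is M. ES(M) = max(sum(A), sum(B)) = max(30, 11) = 30
Free float = ES(successor) - EF(current) = 30 - 11 = 19

19


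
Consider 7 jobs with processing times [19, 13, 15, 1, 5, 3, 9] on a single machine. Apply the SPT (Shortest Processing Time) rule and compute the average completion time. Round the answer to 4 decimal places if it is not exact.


Sort jobs by processing time (SPT order): [1, 3, 5, 9, 13, 15, 19]
Compute completion times sequentially:
  Job 1: processing = 1, completes at 1
  Job 2: processing = 3, completes at 4
  Job 3: processing = 5, completes at 9
  Job 4: processing = 9, completes at 18
  Job 5: processing = 13, completes at 31
  Job 6: processing = 15, completes at 46
  Job 7: processing = 19, completes at 65
Sum of completion times = 174
Average completion time = 174/7 = 24.8571

24.8571


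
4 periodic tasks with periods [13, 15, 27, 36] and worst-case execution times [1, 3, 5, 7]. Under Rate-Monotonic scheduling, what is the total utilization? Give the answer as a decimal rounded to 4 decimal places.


Compute individual utilizations (exact fractions):
  Task 1: C/T = 1/13 (approx. 0.0769)
  Task 2: C/T = 3/15 = 1/5 (approx. 0.2)
  Task 3: C/T = 5/27 (approx. 0.1852)
  Task 4: C/T = 7/36 (approx. 0.1944)
Total utilization U = 1/13 + 1/5 + 5/27 + 7/36 = 4609/7020
Rounded to 4 decimal places: U = 0.6566
RM (Liu & Layland) bound for 4 tasks = 0.756828; compare with U = 4609/7020 (approx. 0.656553)
U <= bound, so schedulable by RM sufficient condition.

0.6566


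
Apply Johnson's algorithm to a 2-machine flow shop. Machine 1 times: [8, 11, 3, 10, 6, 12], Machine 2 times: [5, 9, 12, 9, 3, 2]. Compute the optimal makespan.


Apply Johnson's rule:
  Group 1 (a <= b): [(3, 3, 12)]
  Group 2 (a > b): [(2, 11, 9), (4, 10, 9), (1, 8, 5), (5, 6, 3), (6, 12, 2)]
Optimal job order: [3, 2, 4, 1, 5, 6]
Schedule:
  Job 3: M1 done at 3, M2 done at 15
  Job 2: M1 done at 14, M2 done at 24
  Job 4: M1 done at 24, M2 done at 33
  Job 1: M1 done at 32, M2 done at 38
  Job 5: M1 done at 38, M2 done at 41
  Job 6: M1 done at 50, M2 done at 52
Makespan = 52

52


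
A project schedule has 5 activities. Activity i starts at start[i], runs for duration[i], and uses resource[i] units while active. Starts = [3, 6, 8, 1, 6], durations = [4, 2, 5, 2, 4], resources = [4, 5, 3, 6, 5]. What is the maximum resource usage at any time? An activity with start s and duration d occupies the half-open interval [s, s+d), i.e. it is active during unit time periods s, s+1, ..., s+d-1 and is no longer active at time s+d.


Each activity i is active on [start_i, start_i + duration_i).
Compute total resource usage per time slot:
  t=0: active resources = [], total = 0
  t=1: active resources = [6], total = 6
  t=2: active resources = [6], total = 6
  t=3: active resources = [4], total = 4
  t=4: active resources = [4], total = 4
  t=5: active resources = [4], total = 4
  t=6: active resources = [4, 5, 5], total = 14
  t=7: active resources = [5, 5], total = 10
  t=8: active resources = [3, 5], total = 8
  t=9: active resources = [3, 5], total = 8
  t=10: active resources = [3], total = 3
  t=11: active resources = [3], total = 3
  t=12: active resources = [3], total = 3
Peak resource demand = 14

14
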